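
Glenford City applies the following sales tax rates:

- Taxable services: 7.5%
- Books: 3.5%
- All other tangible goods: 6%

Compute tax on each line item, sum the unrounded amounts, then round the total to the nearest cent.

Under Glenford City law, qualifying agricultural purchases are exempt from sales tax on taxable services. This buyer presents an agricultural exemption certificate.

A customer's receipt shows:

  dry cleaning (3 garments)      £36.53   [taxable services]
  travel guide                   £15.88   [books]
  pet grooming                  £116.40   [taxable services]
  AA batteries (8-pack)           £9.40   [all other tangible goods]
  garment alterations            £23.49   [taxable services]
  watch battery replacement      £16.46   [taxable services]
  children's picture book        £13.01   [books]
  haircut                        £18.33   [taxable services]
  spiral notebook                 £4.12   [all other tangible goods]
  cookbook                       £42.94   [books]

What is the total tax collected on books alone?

Travel guide £15.88: books → 3.5% → £0.5558
Children's picture book £13.01: books → 3.5% → £0.45535
Cookbook £42.94: books → 3.5% → £1.5029
Tax on books: unrounded sum = £2.51405 → £2.51

£2.51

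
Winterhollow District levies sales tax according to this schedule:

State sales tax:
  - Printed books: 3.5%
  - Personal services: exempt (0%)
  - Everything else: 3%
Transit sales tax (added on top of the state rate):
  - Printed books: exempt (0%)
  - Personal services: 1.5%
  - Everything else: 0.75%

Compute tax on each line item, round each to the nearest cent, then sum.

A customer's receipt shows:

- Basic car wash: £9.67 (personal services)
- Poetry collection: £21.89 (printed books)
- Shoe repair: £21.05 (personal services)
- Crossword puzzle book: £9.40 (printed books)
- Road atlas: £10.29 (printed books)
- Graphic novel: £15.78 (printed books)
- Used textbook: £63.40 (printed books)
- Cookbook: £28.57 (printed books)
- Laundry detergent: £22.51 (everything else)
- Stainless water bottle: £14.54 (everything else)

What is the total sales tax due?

£7.09

Basic car wash £9.67: personal services → 0% + 1.5% transit = 1.5% → £0.15
Poetry collection £21.89: printed books → 3.5% + 0% transit = 3.5% → £0.77
Shoe repair £21.05: personal services → 0% + 1.5% transit = 1.5% → £0.32
Crossword puzzle book £9.40: printed books → 3.5% + 0% transit = 3.5% → £0.33
Road atlas £10.29: printed books → 3.5% + 0% transit = 3.5% → £0.36
Graphic novel £15.78: printed books → 3.5% + 0% transit = 3.5% → £0.55
Used textbook £63.40: printed books → 3.5% + 0% transit = 3.5% → £2.22
Cookbook £28.57: printed books → 3.5% + 0% transit = 3.5% → £1.00
Laundry detergent £22.51: everything else → 3% + 0.75% transit = 3.75% → £0.84
Stainless water bottle £14.54: everything else → 3% + 0.75% transit = 3.75% → £0.55
Total tax = £0.15 + £0.77 + £0.32 + £0.33 + £0.36 + £0.55 + £2.22 + £1.00 + £0.84 + £0.55 = £7.09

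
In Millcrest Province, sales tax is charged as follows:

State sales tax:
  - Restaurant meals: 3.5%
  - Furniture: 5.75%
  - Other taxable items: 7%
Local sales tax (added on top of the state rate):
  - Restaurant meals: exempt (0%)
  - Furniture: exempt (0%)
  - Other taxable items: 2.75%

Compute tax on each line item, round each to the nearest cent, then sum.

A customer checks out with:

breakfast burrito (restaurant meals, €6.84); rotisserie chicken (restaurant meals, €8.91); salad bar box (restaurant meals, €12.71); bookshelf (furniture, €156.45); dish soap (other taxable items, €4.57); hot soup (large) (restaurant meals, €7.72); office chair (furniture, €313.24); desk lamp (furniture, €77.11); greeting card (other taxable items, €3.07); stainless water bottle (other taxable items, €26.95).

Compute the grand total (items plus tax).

€653.65

Breakfast burrito €6.84: restaurant meals → 3.5% + 0% local = 3.5% → €0.24
Rotisserie chicken €8.91: restaurant meals → 3.5% + 0% local = 3.5% → €0.31
Salad bar box €12.71: restaurant meals → 3.5% + 0% local = 3.5% → €0.44
Bookshelf €156.45: furniture → 5.75% + 0% local = 5.75% → €9.00
Dish soap €4.57: other taxable items → 7% + 2.75% local = 9.75% → €0.45
Hot soup (large) €7.72: restaurant meals → 3.5% + 0% local = 3.5% → €0.27
Office chair €313.24: furniture → 5.75% + 0% local = 5.75% → €18.01
Desk lamp €77.11: furniture → 5.75% + 0% local = 5.75% → €4.43
Greeting card €3.07: other taxable items → 7% + 2.75% local = 9.75% → €0.30
Stainless water bottle €26.95: other taxable items → 7% + 2.75% local = 9.75% → €2.63
Subtotal = €617.57; tax = €36.08; total due = €653.65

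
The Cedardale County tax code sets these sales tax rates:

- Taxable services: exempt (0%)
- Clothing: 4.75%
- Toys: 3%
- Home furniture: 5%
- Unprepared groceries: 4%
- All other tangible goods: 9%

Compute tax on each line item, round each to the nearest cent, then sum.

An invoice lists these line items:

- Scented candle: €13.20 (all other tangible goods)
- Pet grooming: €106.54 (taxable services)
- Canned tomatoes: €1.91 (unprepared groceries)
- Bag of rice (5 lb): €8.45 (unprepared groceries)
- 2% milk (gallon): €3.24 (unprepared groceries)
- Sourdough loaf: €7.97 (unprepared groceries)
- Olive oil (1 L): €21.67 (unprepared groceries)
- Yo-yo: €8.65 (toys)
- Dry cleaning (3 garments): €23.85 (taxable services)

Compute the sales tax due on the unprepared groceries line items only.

€1.74

Canned tomatoes €1.91: unprepared groceries → 4% → €0.08
Bag of rice (5 lb) €8.45: unprepared groceries → 4% → €0.34
2% milk (gallon) €3.24: unprepared groceries → 4% → €0.13
Sourdough loaf €7.97: unprepared groceries → 4% → €0.32
Olive oil (1 L) €21.67: unprepared groceries → 4% → €0.87
Tax on unprepared groceries = €0.08 + €0.34 + €0.13 + €0.32 + €0.87 = €1.74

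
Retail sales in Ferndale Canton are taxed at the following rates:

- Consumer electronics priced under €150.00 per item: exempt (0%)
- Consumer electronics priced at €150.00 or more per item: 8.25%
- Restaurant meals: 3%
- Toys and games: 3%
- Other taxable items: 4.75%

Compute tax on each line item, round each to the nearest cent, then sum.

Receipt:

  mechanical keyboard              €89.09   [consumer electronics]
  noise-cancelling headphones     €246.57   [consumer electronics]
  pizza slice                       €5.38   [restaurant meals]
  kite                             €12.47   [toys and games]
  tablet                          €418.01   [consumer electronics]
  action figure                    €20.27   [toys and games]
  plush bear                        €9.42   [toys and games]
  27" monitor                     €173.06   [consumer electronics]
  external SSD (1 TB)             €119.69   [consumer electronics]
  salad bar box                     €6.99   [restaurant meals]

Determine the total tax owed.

€70.74

Mechanical keyboard €89.09: consumer electronics, under €150.00 → 0% → €0.00
Noise-cancelling headphones €246.57: consumer electronics, €150.00 or more → 8.25% → €20.34
Pizza slice €5.38: restaurant meals → 3% → €0.16
Kite €12.47: toys and games → 3% → €0.37
Tablet €418.01: consumer electronics, €150.00 or more → 8.25% → €34.49
Action figure €20.27: toys and games → 3% → €0.61
Plush bear €9.42: toys and games → 3% → €0.28
27" monitor €173.06: consumer electronics, €150.00 or more → 8.25% → €14.28
External SSD (1 TB) €119.69: consumer electronics, under €150.00 → 0% → €0.00
Salad bar box €6.99: restaurant meals → 3% → €0.21
Total tax = €20.34 + €0.16 + €0.37 + €34.49 + €0.61 + €0.28 + €14.28 + €0.21 = €70.74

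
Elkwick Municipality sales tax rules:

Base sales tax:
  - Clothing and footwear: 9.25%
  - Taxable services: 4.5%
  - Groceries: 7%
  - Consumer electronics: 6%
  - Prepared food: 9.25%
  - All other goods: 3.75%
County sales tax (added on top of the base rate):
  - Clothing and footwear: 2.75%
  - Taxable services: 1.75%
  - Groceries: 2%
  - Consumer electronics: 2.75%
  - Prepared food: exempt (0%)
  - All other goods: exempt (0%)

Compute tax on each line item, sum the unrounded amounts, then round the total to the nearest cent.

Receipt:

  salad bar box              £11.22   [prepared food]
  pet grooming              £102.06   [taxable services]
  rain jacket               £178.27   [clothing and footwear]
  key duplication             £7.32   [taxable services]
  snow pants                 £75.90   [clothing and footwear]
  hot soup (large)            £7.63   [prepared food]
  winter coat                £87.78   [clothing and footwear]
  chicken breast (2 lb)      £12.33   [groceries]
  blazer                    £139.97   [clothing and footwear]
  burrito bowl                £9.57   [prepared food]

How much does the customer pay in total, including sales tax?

£700.46

Salad bar box £11.22: prepared food → 9.25% + 0% county = 9.25% → £1.03785
Pet grooming £102.06: taxable services → 4.5% + 1.75% county = 6.25% → £6.37875
Rain jacket £178.27: clothing and footwear → 9.25% + 2.75% county = 12% → £21.3924
Key duplication £7.32: taxable services → 4.5% + 1.75% county = 6.25% → £0.4575
Snow pants £75.90: clothing and footwear → 9.25% + 2.75% county = 12% → £9.108
Hot soup (large) £7.63: prepared food → 9.25% + 0% county = 9.25% → £0.705775
Winter coat £87.78: clothing and footwear → 9.25% + 2.75% county = 12% → £10.5336
Chicken breast (2 lb) £12.33: groceries → 7% + 2% county = 9% → £1.1097
Blazer £139.97: clothing and footwear → 9.25% + 2.75% county = 12% → £16.7964
Burrito bowl £9.57: prepared food → 9.25% + 0% county = 9.25% → £0.885225
Subtotal = £632.05; unrounded tax = £68.4052 → £68.41; total due = £700.46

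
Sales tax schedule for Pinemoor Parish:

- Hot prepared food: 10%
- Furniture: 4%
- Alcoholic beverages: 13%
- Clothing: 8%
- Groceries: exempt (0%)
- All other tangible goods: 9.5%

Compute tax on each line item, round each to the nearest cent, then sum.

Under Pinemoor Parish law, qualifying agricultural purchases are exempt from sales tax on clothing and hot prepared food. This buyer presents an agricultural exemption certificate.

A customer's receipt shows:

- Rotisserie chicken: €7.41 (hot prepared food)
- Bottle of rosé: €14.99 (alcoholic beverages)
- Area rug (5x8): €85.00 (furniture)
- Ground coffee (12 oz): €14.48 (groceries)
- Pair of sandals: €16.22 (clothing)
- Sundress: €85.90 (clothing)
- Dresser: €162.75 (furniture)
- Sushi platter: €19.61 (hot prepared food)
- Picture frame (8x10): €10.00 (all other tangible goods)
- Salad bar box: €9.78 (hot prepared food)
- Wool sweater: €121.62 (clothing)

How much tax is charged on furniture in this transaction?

€9.91

Area rug (5x8) €85.00: furniture → 4% → €3.40
Dresser €162.75: furniture → 4% → €6.51
Tax on furniture = €3.40 + €6.51 = €9.91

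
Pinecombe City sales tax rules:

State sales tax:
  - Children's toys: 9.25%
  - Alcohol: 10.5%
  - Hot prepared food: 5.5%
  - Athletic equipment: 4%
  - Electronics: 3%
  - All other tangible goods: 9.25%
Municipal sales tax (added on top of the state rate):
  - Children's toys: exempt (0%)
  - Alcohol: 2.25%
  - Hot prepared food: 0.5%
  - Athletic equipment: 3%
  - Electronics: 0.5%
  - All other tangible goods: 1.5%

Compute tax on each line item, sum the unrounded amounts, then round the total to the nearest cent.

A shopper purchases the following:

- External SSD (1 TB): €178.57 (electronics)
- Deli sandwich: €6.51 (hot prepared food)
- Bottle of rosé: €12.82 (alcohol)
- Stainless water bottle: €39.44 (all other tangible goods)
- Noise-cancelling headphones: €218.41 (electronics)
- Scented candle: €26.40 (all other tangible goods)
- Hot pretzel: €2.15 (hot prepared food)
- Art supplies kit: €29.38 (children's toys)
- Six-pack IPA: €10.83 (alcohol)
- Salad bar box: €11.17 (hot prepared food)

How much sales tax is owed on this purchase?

€27.89

External SSD (1 TB) €178.57: electronics → 3% + 0.5% municipal = 3.5% → €6.24995
Deli sandwich €6.51: hot prepared food → 5.5% + 0.5% municipal = 6% → €0.3906
Bottle of rosé €12.82: alcohol → 10.5% + 2.25% municipal = 12.75% → €1.63455
Stainless water bottle €39.44: all other tangible goods → 9.25% + 1.5% municipal = 10.75% → €4.2398
Noise-cancelling headphones €218.41: electronics → 3% + 0.5% municipal = 3.5% → €7.64435
Scented candle €26.40: all other tangible goods → 9.25% + 1.5% municipal = 10.75% → €2.838
Hot pretzel €2.15: hot prepared food → 5.5% + 0.5% municipal = 6% → €0.129
Art supplies kit €29.38: children's toys → 9.25% + 0% municipal = 9.25% → €2.71765
Six-pack IPA €10.83: alcohol → 10.5% + 2.25% municipal = 12.75% → €1.380825
Salad bar box €11.17: hot prepared food → 5.5% + 0.5% municipal = 6% → €0.6702
Unrounded tax sum = €27.894925 → €27.89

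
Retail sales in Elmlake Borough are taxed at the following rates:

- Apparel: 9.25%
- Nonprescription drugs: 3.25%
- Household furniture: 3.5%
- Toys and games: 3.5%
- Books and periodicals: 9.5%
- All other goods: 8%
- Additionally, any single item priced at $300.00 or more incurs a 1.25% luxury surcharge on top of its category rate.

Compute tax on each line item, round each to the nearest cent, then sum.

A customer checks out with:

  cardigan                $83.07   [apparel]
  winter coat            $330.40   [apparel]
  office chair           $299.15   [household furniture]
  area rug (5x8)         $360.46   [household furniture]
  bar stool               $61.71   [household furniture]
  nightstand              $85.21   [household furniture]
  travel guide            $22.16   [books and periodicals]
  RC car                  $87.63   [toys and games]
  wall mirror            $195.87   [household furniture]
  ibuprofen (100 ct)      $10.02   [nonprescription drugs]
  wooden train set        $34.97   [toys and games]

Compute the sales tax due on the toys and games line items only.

RC car $87.63: toys and games → 3.5% → $3.07
Wooden train set $34.97: toys and games → 3.5% → $1.22
Tax on toys and games = $3.07 + $1.22 = $4.29

$4.29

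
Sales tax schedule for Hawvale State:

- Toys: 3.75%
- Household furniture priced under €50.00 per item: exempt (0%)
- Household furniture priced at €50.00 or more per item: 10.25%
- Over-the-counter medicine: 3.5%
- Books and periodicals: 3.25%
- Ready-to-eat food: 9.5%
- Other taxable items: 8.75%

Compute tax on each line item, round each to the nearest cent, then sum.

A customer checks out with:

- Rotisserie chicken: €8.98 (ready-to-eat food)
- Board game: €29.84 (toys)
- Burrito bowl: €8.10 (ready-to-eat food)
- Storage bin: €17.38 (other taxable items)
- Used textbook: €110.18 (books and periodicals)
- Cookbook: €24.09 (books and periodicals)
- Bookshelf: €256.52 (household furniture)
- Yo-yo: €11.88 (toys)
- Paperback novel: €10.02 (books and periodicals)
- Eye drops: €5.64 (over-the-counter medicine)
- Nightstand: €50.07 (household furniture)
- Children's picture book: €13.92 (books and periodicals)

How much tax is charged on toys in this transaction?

Board game €29.84: toys → 3.75% → €1.12
Yo-yo €11.88: toys → 3.75% → €0.45
Tax on toys = €1.12 + €0.45 = €1.57

€1.57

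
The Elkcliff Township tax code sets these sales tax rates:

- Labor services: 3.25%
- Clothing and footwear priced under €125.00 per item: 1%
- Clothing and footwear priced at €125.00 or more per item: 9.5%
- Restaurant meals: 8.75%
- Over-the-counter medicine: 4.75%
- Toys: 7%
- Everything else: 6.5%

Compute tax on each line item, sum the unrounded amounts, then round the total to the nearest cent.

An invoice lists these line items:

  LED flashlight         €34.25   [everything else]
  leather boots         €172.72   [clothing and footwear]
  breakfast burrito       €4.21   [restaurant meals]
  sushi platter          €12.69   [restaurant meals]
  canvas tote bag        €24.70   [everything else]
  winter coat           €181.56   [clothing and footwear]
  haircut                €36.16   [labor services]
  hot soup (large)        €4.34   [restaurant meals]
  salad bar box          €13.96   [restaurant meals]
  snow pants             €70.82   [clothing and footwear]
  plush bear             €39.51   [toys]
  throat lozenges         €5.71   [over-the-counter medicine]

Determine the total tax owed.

€45.49

LED flashlight €34.25: everything else → 6.5% → €2.22625
Leather boots €172.72: clothing and footwear, €125.00 or more → 9.5% → €16.4084
Breakfast burrito €4.21: restaurant meals → 8.75% → €0.368375
Sushi platter €12.69: restaurant meals → 8.75% → €1.110375
Canvas tote bag €24.70: everything else → 6.5% → €1.6055
Winter coat €181.56: clothing and footwear, €125.00 or more → 9.5% → €17.2482
Haircut €36.16: labor services → 3.25% → €1.1752
Hot soup (large) €4.34: restaurant meals → 8.75% → €0.37975
Salad bar box €13.96: restaurant meals → 8.75% → €1.2215
Snow pants €70.82: clothing and footwear, under €125.00 → 1% → €0.7082
Plush bear €39.51: toys → 7% → €2.7657
Throat lozenges €5.71: over-the-counter medicine → 4.75% → €0.271225
Unrounded tax sum = €45.488675 → €45.49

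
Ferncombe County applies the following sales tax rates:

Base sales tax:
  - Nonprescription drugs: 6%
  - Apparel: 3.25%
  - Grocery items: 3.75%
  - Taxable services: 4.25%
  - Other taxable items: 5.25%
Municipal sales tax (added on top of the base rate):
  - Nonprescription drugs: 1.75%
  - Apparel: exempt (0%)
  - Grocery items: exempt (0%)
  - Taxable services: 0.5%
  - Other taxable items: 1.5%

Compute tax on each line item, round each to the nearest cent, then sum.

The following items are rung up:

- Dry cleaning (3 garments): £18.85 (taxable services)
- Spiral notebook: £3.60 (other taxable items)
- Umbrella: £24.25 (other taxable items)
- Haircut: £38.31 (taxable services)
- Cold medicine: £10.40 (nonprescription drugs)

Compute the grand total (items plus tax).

Dry cleaning (3 garments) £18.85: taxable services → 4.25% + 0.5% municipal = 4.75% → £0.90
Spiral notebook £3.60: other taxable items → 5.25% + 1.5% municipal = 6.75% → £0.24
Umbrella £24.25: other taxable items → 5.25% + 1.5% municipal = 6.75% → £1.64
Haircut £38.31: taxable services → 4.25% + 0.5% municipal = 4.75% → £1.82
Cold medicine £10.40: nonprescription drugs → 6% + 1.75% municipal = 7.75% → £0.81
Subtotal = £95.41; tax = £5.41; total due = £100.82

£100.82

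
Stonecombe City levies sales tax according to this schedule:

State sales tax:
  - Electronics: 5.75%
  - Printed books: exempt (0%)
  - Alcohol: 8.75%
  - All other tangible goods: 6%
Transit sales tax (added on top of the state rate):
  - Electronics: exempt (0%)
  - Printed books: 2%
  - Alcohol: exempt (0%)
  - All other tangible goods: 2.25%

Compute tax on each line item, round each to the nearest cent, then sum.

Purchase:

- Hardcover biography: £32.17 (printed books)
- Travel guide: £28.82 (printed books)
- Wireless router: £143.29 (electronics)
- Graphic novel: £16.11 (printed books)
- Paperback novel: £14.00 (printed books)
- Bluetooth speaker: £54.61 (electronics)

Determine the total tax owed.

£13.20

Hardcover biography £32.17: printed books → 0% + 2% transit = 2% → £0.64
Travel guide £28.82: printed books → 0% + 2% transit = 2% → £0.58
Wireless router £143.29: electronics → 5.75% + 0% transit = 5.75% → £8.24
Graphic novel £16.11: printed books → 0% + 2% transit = 2% → £0.32
Paperback novel £14.00: printed books → 0% + 2% transit = 2% → £0.28
Bluetooth speaker £54.61: electronics → 5.75% + 0% transit = 5.75% → £3.14
Total tax = £0.64 + £0.58 + £8.24 + £0.32 + £0.28 + £3.14 = £13.20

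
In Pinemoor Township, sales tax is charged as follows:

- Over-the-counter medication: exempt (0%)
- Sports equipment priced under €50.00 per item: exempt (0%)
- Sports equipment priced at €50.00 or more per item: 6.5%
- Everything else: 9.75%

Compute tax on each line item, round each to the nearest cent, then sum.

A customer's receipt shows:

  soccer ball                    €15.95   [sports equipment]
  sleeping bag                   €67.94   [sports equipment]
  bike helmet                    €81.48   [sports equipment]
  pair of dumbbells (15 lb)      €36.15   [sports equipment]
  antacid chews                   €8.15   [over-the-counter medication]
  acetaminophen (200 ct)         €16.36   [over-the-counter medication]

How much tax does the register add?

Soccer ball €15.95: sports equipment, under €50.00 → 0% → €0.00
Sleeping bag €67.94: sports equipment, €50.00 or more → 6.5% → €4.42
Bike helmet €81.48: sports equipment, €50.00 or more → 6.5% → €5.30
Pair of dumbbells (15 lb) €36.15: sports equipment, under €50.00 → 0% → €0.00
Antacid chews €8.15: over-the-counter medication → 0% → €0.00
Acetaminophen (200 ct) €16.36: over-the-counter medication → 0% → €0.00
Total tax = €4.42 + €5.30 = €9.72

€9.72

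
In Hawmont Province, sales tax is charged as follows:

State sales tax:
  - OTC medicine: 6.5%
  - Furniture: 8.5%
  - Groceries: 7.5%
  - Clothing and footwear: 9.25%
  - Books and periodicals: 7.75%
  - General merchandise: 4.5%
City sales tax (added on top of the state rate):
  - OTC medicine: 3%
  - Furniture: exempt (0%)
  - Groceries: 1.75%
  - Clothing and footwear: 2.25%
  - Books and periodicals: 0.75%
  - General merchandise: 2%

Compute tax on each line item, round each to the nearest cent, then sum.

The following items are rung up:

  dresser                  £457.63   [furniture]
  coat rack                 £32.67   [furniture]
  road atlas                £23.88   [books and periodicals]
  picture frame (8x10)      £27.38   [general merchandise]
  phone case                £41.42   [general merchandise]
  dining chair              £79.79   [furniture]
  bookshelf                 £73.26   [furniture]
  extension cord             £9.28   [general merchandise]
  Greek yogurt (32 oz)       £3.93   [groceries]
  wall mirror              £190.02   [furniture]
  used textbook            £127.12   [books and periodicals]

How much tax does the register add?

Dresser £457.63: furniture → 8.5% + 0% city = 8.5% → £38.90
Coat rack £32.67: furniture → 8.5% + 0% city = 8.5% → £2.78
Road atlas £23.88: books and periodicals → 7.75% + 0.75% city = 8.5% → £2.03
Picture frame (8x10) £27.38: general merchandise → 4.5% + 2% city = 6.5% → £1.78
Phone case £41.42: general merchandise → 4.5% + 2% city = 6.5% → £2.69
Dining chair £79.79: furniture → 8.5% + 0% city = 8.5% → £6.78
Bookshelf £73.26: furniture → 8.5% + 0% city = 8.5% → £6.23
Extension cord £9.28: general merchandise → 4.5% + 2% city = 6.5% → £0.60
Greek yogurt (32 oz) £3.93: groceries → 7.5% + 1.75% city = 9.25% → £0.36
Wall mirror £190.02: furniture → 8.5% + 0% city = 8.5% → £16.15
Used textbook £127.12: books and periodicals → 7.75% + 0.75% city = 8.5% → £10.81
Total tax = £38.90 + £2.78 + £2.03 + £1.78 + £2.69 + £6.78 + £6.23 + £0.60 + £0.36 + £16.15 + £10.81 = £89.11

£89.11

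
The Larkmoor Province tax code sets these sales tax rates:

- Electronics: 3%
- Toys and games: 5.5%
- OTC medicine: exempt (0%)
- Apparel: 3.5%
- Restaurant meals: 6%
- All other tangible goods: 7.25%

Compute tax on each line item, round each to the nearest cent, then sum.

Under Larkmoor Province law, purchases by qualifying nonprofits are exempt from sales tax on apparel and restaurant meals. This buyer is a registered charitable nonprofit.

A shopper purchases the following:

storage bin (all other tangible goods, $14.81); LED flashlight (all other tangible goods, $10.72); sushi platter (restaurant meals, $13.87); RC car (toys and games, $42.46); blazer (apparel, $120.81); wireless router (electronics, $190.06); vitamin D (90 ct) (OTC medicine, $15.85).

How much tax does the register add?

Storage bin $14.81: all other tangible goods → 7.25% → $1.07
LED flashlight $10.72: all other tangible goods → 7.25% → $0.78
Sushi platter $13.87: restaurant meals, buyer-exempt → 0% → $0.00
RC car $42.46: toys and games → 5.5% → $2.34
Blazer $120.81: apparel, buyer-exempt → 0% → $0.00
Wireless router $190.06: electronics → 3% → $5.70
Vitamin D (90 ct) $15.85: OTC medicine → 0% → $0.00
Total tax = $1.07 + $0.78 + $2.34 + $5.70 = $9.89

$9.89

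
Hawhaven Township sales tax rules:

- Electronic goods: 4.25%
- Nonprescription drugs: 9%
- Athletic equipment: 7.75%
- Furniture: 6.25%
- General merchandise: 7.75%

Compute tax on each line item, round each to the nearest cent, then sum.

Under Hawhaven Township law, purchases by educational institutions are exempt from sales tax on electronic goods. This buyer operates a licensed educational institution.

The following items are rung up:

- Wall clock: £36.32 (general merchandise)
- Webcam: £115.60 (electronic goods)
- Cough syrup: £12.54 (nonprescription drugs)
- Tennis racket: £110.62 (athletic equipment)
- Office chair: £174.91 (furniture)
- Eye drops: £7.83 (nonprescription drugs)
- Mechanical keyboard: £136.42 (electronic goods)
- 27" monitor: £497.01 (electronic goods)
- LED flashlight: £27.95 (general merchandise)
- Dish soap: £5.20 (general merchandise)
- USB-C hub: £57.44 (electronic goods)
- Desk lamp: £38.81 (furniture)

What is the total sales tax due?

£29.14

Wall clock £36.32: general merchandise → 7.75% → £2.81
Webcam £115.60: electronic goods, buyer-exempt → 0% → £0.00
Cough syrup £12.54: nonprescription drugs → 9% → £1.13
Tennis racket £110.62: athletic equipment → 7.75% → £8.57
Office chair £174.91: furniture → 6.25% → £10.93
Eye drops £7.83: nonprescription drugs → 9% → £0.70
Mechanical keyboard £136.42: electronic goods, buyer-exempt → 0% → £0.00
27" monitor £497.01: electronic goods, buyer-exempt → 0% → £0.00
LED flashlight £27.95: general merchandise → 7.75% → £2.17
Dish soap £5.20: general merchandise → 7.75% → £0.40
USB-C hub £57.44: electronic goods, buyer-exempt → 0% → £0.00
Desk lamp £38.81: furniture → 6.25% → £2.43
Total tax = £2.81 + £1.13 + £8.57 + £10.93 + £0.70 + £2.17 + £0.40 + £2.43 = £29.14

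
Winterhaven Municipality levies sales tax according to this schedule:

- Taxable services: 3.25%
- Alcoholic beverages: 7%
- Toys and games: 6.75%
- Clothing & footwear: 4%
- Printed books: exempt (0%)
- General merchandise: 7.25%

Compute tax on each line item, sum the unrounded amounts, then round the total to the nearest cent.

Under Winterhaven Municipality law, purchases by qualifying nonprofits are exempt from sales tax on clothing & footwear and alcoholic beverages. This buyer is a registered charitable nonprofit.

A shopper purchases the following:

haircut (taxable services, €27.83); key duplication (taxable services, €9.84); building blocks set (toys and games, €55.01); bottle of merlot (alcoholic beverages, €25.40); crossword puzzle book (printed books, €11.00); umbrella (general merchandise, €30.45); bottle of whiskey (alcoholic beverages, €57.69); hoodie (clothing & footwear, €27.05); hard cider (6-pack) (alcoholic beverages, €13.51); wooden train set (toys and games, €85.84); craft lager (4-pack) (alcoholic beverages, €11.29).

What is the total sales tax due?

Haircut €27.83: taxable services → 3.25% → €0.904475
Key duplication €9.84: taxable services → 3.25% → €0.3198
Building blocks set €55.01: toys and games → 6.75% → €3.713175
Bottle of merlot €25.40: alcoholic beverages, buyer-exempt → 0% → €0.00
Crossword puzzle book €11.00: printed books → 0% → €0.00
Umbrella €30.45: general merchandise → 7.25% → €2.207625
Bottle of whiskey €57.69: alcoholic beverages, buyer-exempt → 0% → €0.00
Hoodie €27.05: clothing & footwear, buyer-exempt → 0% → €0.00
Hard cider (6-pack) €13.51: alcoholic beverages, buyer-exempt → 0% → €0.00
Wooden train set €85.84: toys and games → 6.75% → €5.7942
Craft lager (4-pack) €11.29: alcoholic beverages, buyer-exempt → 0% → €0.00
Unrounded tax sum = €12.939275 → €12.94

€12.94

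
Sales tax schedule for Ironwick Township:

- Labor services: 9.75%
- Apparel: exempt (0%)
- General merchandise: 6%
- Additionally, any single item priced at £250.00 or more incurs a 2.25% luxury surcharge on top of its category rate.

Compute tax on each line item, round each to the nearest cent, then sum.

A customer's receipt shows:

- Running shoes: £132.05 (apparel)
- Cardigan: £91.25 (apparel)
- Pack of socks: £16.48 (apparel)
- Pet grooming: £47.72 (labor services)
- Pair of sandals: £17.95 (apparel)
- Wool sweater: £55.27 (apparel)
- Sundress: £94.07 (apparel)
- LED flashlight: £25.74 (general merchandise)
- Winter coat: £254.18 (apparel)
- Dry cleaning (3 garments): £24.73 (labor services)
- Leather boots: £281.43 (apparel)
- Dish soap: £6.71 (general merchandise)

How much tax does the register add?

Running shoes £132.05: apparel → 0% → £0.00
Cardigan £91.25: apparel → 0% → £0.00
Pack of socks £16.48: apparel → 0% → £0.00
Pet grooming £47.72: labor services → 9.75% → £4.65
Pair of sandals £17.95: apparel → 0% → £0.00
Wool sweater £55.27: apparel → 0% → £0.00
Sundress £94.07: apparel → 0% → £0.00
LED flashlight £25.74: general merchandise → 6% → £1.54
Winter coat £254.18: apparel → 0% + 2.25% surcharge = 2.25% → £5.72
Dry cleaning (3 garments) £24.73: labor services → 9.75% → £2.41
Leather boots £281.43: apparel → 0% + 2.25% surcharge = 2.25% → £6.33
Dish soap £6.71: general merchandise → 6% → £0.40
Total tax = £4.65 + £1.54 + £5.72 + £2.41 + £6.33 + £0.40 = £21.05

£21.05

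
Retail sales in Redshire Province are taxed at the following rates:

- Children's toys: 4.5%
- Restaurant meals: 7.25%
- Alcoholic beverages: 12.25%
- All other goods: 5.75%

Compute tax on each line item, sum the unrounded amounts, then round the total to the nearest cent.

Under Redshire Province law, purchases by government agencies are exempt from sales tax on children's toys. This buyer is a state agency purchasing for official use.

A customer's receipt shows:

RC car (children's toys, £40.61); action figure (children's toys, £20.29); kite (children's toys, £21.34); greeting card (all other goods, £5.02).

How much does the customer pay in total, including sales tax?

£87.55

RC car £40.61: children's toys, buyer-exempt → 0% → £0.00
Action figure £20.29: children's toys, buyer-exempt → 0% → £0.00
Kite £21.34: children's toys, buyer-exempt → 0% → £0.00
Greeting card £5.02: all other goods → 5.75% → £0.28865
Subtotal = £87.26; unrounded tax = £0.28865 → £0.29; total due = £87.55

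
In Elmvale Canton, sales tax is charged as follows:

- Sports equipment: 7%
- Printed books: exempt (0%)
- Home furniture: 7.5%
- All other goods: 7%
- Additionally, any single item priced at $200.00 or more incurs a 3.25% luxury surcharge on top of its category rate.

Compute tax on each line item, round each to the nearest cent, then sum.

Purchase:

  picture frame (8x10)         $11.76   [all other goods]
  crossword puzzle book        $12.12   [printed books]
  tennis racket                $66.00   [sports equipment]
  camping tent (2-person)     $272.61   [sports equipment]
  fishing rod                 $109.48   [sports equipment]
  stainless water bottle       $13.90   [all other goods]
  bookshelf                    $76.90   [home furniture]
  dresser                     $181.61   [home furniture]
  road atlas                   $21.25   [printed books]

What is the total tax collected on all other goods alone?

Picture frame (8x10) $11.76: all other goods → 7% → $0.82
Stainless water bottle $13.90: all other goods → 7% → $0.97
Tax on all other goods = $0.82 + $0.97 = $1.79

$1.79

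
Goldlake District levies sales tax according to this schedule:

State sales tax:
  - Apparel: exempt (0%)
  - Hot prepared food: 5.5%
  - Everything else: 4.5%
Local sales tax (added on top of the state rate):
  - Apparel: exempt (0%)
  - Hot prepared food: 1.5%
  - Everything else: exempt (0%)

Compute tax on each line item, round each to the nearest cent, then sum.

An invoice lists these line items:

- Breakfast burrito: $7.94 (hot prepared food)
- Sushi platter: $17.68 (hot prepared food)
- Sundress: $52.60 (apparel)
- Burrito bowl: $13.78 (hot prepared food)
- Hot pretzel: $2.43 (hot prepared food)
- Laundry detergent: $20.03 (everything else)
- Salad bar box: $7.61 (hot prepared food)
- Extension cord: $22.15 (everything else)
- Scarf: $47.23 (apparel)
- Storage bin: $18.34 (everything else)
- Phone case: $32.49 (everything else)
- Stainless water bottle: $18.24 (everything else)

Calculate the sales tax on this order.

Breakfast burrito $7.94: hot prepared food → 5.5% + 1.5% local = 7% → $0.56
Sushi platter $17.68: hot prepared food → 5.5% + 1.5% local = 7% → $1.24
Sundress $52.60: apparel → 0% + 0% local = 0% → $0.00
Burrito bowl $13.78: hot prepared food → 5.5% + 1.5% local = 7% → $0.96
Hot pretzel $2.43: hot prepared food → 5.5% + 1.5% local = 7% → $0.17
Laundry detergent $20.03: everything else → 4.5% + 0% local = 4.5% → $0.90
Salad bar box $7.61: hot prepared food → 5.5% + 1.5% local = 7% → $0.53
Extension cord $22.15: everything else → 4.5% + 0% local = 4.5% → $1.00
Scarf $47.23: apparel → 0% + 0% local = 0% → $0.00
Storage bin $18.34: everything else → 4.5% + 0% local = 4.5% → $0.83
Phone case $32.49: everything else → 4.5% + 0% local = 4.5% → $1.46
Stainless water bottle $18.24: everything else → 4.5% + 0% local = 4.5% → $0.82
Total tax = $0.56 + $1.24 + $0.96 + $0.17 + $0.90 + $0.53 + $1.00 + $0.83 + $1.46 + $0.82 = $8.47

$8.47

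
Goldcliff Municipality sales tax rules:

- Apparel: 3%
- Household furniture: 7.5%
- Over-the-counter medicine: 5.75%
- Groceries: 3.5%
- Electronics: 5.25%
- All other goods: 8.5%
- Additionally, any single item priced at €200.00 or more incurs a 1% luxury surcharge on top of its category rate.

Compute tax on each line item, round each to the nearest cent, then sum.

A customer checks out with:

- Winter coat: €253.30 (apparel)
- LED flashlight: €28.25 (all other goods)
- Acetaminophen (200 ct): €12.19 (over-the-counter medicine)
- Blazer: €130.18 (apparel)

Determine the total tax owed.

€17.14

Winter coat €253.30: apparel → 3% + 1% surcharge = 4% → €10.13
LED flashlight €28.25: all other goods → 8.5% → €2.40
Acetaminophen (200 ct) €12.19: over-the-counter medicine → 5.75% → €0.70
Blazer €130.18: apparel → 3% → €3.91
Total tax = €10.13 + €2.40 + €0.70 + €3.91 = €17.14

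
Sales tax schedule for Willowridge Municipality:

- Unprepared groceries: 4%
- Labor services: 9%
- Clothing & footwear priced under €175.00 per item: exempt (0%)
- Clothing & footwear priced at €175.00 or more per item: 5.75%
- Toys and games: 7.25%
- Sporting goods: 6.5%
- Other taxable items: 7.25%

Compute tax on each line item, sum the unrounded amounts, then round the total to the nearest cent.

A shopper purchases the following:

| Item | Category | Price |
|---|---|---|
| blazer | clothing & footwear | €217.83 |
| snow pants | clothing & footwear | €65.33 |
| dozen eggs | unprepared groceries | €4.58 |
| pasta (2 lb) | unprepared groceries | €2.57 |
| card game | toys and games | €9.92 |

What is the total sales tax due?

Blazer €217.83: clothing & footwear, €175.00 or more → 5.75% → €12.525225
Snow pants €65.33: clothing & footwear, under €175.00 → 0% → €0.00
Dozen eggs €4.58: unprepared groceries → 4% → €0.1832
Pasta (2 lb) €2.57: unprepared groceries → 4% → €0.1028
Card game €9.92: toys and games → 7.25% → €0.7192
Unrounded tax sum = €13.530425 → €13.53

€13.53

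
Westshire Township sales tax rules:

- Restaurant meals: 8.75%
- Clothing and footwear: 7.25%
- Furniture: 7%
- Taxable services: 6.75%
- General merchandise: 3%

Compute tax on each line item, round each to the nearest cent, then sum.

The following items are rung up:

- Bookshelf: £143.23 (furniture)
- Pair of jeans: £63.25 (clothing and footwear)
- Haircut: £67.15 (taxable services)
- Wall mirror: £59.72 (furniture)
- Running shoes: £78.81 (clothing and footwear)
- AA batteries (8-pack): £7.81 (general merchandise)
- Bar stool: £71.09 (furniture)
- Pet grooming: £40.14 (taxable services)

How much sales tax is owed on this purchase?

£36.96

Bookshelf £143.23: furniture → 7% → £10.03
Pair of jeans £63.25: clothing and footwear → 7.25% → £4.59
Haircut £67.15: taxable services → 6.75% → £4.53
Wall mirror £59.72: furniture → 7% → £4.18
Running shoes £78.81: clothing and footwear → 7.25% → £5.71
AA batteries (8-pack) £7.81: general merchandise → 3% → £0.23
Bar stool £71.09: furniture → 7% → £4.98
Pet grooming £40.14: taxable services → 6.75% → £2.71
Total tax = £10.03 + £4.59 + £4.53 + £4.18 + £5.71 + £0.23 + £4.98 + £2.71 = £36.96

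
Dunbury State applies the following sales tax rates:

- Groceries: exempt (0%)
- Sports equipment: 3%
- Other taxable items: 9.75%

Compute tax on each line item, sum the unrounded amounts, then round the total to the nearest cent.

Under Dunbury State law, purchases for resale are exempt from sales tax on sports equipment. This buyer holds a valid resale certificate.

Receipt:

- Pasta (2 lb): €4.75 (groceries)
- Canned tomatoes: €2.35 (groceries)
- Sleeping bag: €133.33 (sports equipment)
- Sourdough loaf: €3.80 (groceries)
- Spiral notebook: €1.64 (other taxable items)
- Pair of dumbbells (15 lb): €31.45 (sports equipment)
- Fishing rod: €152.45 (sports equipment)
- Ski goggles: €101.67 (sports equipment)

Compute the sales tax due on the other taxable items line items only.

Spiral notebook €1.64: other taxable items → 9.75% → €0.1599
Tax on other taxable items: unrounded sum = €0.1599 → €0.16

€0.16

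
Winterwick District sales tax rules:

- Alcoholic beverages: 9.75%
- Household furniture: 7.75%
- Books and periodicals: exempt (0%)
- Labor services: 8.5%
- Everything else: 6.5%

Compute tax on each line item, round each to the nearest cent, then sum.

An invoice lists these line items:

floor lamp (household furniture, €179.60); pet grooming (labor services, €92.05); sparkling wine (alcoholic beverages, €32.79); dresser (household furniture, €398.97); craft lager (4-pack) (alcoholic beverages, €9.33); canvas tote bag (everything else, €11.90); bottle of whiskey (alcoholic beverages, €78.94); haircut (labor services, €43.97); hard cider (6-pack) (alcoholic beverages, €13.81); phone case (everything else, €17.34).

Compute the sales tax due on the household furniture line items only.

Floor lamp €179.60: household furniture → 7.75% → €13.92
Dresser €398.97: household furniture → 7.75% → €30.92
Tax on household furniture = €13.92 + €30.92 = €44.84

€44.84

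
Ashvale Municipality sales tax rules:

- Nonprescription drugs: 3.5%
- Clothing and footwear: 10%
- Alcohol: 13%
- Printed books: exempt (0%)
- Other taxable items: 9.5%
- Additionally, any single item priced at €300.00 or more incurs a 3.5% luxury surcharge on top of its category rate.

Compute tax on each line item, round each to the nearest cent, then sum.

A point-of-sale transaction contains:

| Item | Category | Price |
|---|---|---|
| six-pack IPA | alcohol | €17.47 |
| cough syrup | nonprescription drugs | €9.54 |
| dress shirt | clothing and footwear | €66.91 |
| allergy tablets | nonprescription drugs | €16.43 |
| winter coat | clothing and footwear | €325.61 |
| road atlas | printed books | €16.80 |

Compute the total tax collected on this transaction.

Six-pack IPA €17.47: alcohol → 13% → €2.27
Cough syrup €9.54: nonprescription drugs → 3.5% → €0.33
Dress shirt €66.91: clothing and footwear → 10% → €6.69
Allergy tablets €16.43: nonprescription drugs → 3.5% → €0.58
Winter coat €325.61: clothing and footwear → 10% + 3.5% surcharge = 13.5% → €43.96
Road atlas €16.80: printed books → 0% → €0.00
Total tax = €2.27 + €0.33 + €6.69 + €0.58 + €43.96 = €53.83

€53.83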